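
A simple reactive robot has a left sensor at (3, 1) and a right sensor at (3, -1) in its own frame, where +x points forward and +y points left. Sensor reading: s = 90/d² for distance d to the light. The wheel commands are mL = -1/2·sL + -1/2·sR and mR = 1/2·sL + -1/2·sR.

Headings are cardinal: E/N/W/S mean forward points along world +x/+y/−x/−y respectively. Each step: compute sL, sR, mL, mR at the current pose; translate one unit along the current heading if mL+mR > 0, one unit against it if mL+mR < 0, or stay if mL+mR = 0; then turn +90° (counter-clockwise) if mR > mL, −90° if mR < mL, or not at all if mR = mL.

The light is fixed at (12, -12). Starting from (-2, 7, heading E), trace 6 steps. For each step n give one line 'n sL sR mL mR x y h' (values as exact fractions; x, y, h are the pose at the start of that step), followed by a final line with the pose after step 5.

0 90/521 18/89 -8694/46369 -684/46369 -2 7 E
1 9/74 9/68 -639/5032 -27/5032 -3 7 N
2 90/613 18/137 -11682/83981 648/83981 -3 6 W
3 45/197 1/5 -211/985 14/985 -2 6 S
4 90/521 18/89 -8694/46369 -684/46369 -2 7 E
5 9/74 9/68 -639/5032 -27/5032 -3 7 N
final -3 6 W

n=0: pose=(-2,7,E); sL=90/521, sR=18/89; mL=-8694/46369, mR=-684/46369; mL+mR=-18/89 → advance -1; mR−mL=90/521 → turn +1·90°
n=1: pose=(-3,7,N); sL=9/74, sR=9/68; mL=-639/5032, mR=-27/5032; mL+mR=-9/68 → advance -1; mR−mL=9/74 → turn +1·90°
n=2: pose=(-3,6,W); sL=90/613, sR=18/137; mL=-11682/83981, mR=648/83981; mL+mR=-18/137 → advance -1; mR−mL=90/613 → turn +1·90°
n=3: pose=(-2,6,S); sL=45/197, sR=1/5; mL=-211/985, mR=14/985; mL+mR=-1/5 → advance -1; mR−mL=45/197 → turn +1·90°
n=4: pose=(-2,7,E); sL=90/521, sR=18/89; mL=-8694/46369, mR=-684/46369; mL+mR=-18/89 → advance -1; mR−mL=90/521 → turn +1·90°
n=5: pose=(-3,7,N); sL=9/74, sR=9/68; mL=-639/5032, mR=-27/5032; mL+mR=-9/68 → advance -1; mR−mL=9/74 → turn +1·90°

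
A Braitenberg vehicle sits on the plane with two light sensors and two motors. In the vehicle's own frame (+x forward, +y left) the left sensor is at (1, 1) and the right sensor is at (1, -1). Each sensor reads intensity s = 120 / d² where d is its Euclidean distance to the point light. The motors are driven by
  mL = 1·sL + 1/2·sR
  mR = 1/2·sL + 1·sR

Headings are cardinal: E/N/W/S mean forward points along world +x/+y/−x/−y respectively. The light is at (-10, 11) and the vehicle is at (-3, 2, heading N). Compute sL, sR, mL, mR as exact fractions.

left sensor world pos  = (-4, 3); dL² = 100
right sensor world pos = (-2, 3); dR² = 128
sL = 120/100 = 6/5
sR = 120/128 = 15/16
mL = 1·sL + 1/2·sR = 267/160
mR = 1/2·sL + 1·sR = 123/80

6/5 15/16 267/160 123/80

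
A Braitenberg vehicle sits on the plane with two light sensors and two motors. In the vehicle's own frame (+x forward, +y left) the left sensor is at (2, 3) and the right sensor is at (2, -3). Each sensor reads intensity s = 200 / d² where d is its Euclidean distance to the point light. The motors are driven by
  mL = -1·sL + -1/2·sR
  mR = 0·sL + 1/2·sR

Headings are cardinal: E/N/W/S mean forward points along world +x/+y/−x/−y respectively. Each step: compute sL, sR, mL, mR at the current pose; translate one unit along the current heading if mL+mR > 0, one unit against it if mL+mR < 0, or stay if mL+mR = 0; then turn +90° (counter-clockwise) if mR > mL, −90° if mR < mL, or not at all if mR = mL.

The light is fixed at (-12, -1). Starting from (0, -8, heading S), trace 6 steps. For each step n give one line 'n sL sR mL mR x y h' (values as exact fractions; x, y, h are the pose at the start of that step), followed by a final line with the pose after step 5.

0 100/153 100/81 -1750/1377 50/81 0 -8 S
1 40/41 200/277 -15180/11357 100/277 0 -7 E
2 5/2 50/53 -315/106 25/53 -1 -7 N
3 200/181 200/97 -37500/17557 100/97 -1 -8 W
4 100/153 100/81 -1750/1377 50/81 0 -8 S
5 40/41 200/277 -15180/11357 100/277 0 -7 E
final -1 -7 N

n=0: pose=(0,-8,S); sL=100/153, sR=100/81; mL=-1750/1377, mR=50/81; mL+mR=-100/153 → advance -1; mR−mL=2600/1377 → turn +1·90°
n=1: pose=(0,-7,E); sL=40/41, sR=200/277; mL=-15180/11357, mR=100/277; mL+mR=-40/41 → advance -1; mR−mL=19280/11357 → turn +1·90°
n=2: pose=(-1,-7,N); sL=5/2, sR=50/53; mL=-315/106, mR=25/53; mL+mR=-5/2 → advance -1; mR−mL=365/106 → turn +1·90°
n=3: pose=(-1,-8,W); sL=200/181, sR=200/97; mL=-37500/17557, mR=100/97; mL+mR=-200/181 → advance -1; mR−mL=55600/17557 → turn +1·90°
n=4: pose=(0,-8,S); sL=100/153, sR=100/81; mL=-1750/1377, mR=50/81; mL+mR=-100/153 → advance -1; mR−mL=2600/1377 → turn +1·90°
n=5: pose=(0,-7,E); sL=40/41, sR=200/277; mL=-15180/11357, mR=100/277; mL+mR=-40/41 → advance -1; mR−mL=19280/11357 → turn +1·90°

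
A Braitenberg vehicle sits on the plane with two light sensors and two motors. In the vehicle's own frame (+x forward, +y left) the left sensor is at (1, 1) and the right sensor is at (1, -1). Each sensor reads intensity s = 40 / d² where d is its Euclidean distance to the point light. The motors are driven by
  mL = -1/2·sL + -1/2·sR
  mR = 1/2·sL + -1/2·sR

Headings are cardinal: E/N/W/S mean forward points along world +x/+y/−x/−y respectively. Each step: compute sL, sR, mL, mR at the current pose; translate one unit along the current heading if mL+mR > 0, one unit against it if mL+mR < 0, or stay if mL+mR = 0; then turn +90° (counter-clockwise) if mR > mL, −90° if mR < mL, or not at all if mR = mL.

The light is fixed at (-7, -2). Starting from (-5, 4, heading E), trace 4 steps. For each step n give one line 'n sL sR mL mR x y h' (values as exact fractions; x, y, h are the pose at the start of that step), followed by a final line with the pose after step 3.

0 20/29 20/17 -460/493 -120/493 -5 4 E
1 40/49 40/53 -2040/2597 80/2597 -6 4 N
2 5/2 10/9 -65/36 25/36 -6 3 W
3 8/5 40/17 -168/85 -32/85 -5 3 S
final -5 4 E

n=0: pose=(-5,4,E); sL=20/29, sR=20/17; mL=-460/493, mR=-120/493; mL+mR=-20/17 → advance -1; mR−mL=20/29 → turn +1·90°
n=1: pose=(-6,4,N); sL=40/49, sR=40/53; mL=-2040/2597, mR=80/2597; mL+mR=-40/53 → advance -1; mR−mL=40/49 → turn +1·90°
n=2: pose=(-6,3,W); sL=5/2, sR=10/9; mL=-65/36, mR=25/36; mL+mR=-10/9 → advance -1; mR−mL=5/2 → turn +1·90°
n=3: pose=(-5,3,S); sL=8/5, sR=40/17; mL=-168/85, mR=-32/85; mL+mR=-40/17 → advance -1; mR−mL=8/5 → turn +1·90°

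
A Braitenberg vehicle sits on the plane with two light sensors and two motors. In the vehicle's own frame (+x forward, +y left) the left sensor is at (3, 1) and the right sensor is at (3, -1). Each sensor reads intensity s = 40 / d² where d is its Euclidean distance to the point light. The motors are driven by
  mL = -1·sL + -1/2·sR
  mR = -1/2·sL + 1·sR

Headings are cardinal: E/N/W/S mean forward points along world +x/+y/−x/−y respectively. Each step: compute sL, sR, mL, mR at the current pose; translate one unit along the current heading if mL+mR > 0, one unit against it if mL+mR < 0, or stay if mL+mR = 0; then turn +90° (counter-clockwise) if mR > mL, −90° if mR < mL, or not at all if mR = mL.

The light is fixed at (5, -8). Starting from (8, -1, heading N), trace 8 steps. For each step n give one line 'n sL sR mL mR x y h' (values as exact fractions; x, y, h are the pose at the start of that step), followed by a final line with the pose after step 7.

0 5/13 10/29 -210/377 115/754 8 -1 N
1 8/5 40/49 -492/245 4/245 8 -2 W
2 20/17 20/9 -350/153 250/153 9 -2 S
3 40/113 8/17 -1132/1921 564/1921 9 -1 E
4 5/13 10/29 -210/377 115/754 8 -1 N
5 8/5 40/49 -492/245 4/245 8 -2 W
6 20/17 20/9 -350/153 250/153 9 -2 S
7 40/113 8/17 -1132/1921 564/1921 9 -1 E
final 8 -1 N

n=0: pose=(8,-1,N); sL=5/13, sR=10/29; mL=-210/377, mR=115/754; mL+mR=-305/754 → advance -1; mR−mL=535/754 → turn +1·90°
n=1: pose=(8,-2,W); sL=8/5, sR=40/49; mL=-492/245, mR=4/245; mL+mR=-488/245 → advance -1; mR−mL=496/245 → turn +1·90°
n=2: pose=(9,-2,S); sL=20/17, sR=20/9; mL=-350/153, mR=250/153; mL+mR=-100/153 → advance -1; mR−mL=200/51 → turn +1·90°
n=3: pose=(9,-1,E); sL=40/113, sR=8/17; mL=-1132/1921, mR=564/1921; mL+mR=-568/1921 → advance -1; mR−mL=1696/1921 → turn +1·90°
n=4: pose=(8,-1,N); sL=5/13, sR=10/29; mL=-210/377, mR=115/754; mL+mR=-305/754 → advance -1; mR−mL=535/754 → turn +1·90°
n=5: pose=(8,-2,W); sL=8/5, sR=40/49; mL=-492/245, mR=4/245; mL+mR=-488/245 → advance -1; mR−mL=496/245 → turn +1·90°
n=6: pose=(9,-2,S); sL=20/17, sR=20/9; mL=-350/153, mR=250/153; mL+mR=-100/153 → advance -1; mR−mL=200/51 → turn +1·90°
n=7: pose=(9,-1,E); sL=40/113, sR=8/17; mL=-1132/1921, mR=564/1921; mL+mR=-568/1921 → advance -1; mR−mL=1696/1921 → turn +1·90°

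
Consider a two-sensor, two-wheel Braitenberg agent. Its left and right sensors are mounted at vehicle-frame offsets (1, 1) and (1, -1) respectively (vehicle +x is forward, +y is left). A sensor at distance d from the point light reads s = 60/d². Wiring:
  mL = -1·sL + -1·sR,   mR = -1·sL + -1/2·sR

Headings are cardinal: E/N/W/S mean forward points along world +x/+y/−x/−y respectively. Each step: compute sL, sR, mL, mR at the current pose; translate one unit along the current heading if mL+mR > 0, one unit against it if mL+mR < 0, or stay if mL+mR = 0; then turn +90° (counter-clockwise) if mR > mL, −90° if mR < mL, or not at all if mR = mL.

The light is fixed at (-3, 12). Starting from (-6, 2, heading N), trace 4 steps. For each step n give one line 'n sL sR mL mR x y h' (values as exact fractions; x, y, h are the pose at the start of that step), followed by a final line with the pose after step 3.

0 60/97 12/17 -2184/1649 -1602/1649 -6 2 N
1 3/8 15/29 -207/232 -147/232 -6 1 W
2 12/29 20/51 -1192/1479 -902/1479 -5 1 S
3 30/41 30/61 -3060/2501 -2445/2501 -5 2 E
final -6 2 N

n=0: pose=(-6,2,N); sL=60/97, sR=12/17; mL=-2184/1649, mR=-1602/1649; mL+mR=-3786/1649 → advance -1; mR−mL=6/17 → turn +1·90°
n=1: pose=(-6,1,W); sL=3/8, sR=15/29; mL=-207/232, mR=-147/232; mL+mR=-177/116 → advance -1; mR−mL=15/58 → turn +1·90°
n=2: pose=(-5,1,S); sL=12/29, sR=20/51; mL=-1192/1479, mR=-902/1479; mL+mR=-698/493 → advance -1; mR−mL=10/51 → turn +1·90°
n=3: pose=(-5,2,E); sL=30/41, sR=30/61; mL=-3060/2501, mR=-2445/2501; mL+mR=-5505/2501 → advance -1; mR−mL=15/61 → turn +1·90°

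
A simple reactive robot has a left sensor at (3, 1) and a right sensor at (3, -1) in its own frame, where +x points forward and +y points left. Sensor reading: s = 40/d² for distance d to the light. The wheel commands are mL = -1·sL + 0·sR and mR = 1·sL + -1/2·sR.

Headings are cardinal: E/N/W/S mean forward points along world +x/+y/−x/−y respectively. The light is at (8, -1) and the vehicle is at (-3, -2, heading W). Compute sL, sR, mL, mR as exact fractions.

left sensor world pos  = (-6, -3); dL² = 200
right sensor world pos = (-6, -1); dR² = 196
sL = 40/200 = 1/5
sR = 40/196 = 10/49
mL = -1·sL + 0·sR = -1/5
mR = 1·sL + -1/2·sR = 24/245

1/5 10/49 -1/5 24/245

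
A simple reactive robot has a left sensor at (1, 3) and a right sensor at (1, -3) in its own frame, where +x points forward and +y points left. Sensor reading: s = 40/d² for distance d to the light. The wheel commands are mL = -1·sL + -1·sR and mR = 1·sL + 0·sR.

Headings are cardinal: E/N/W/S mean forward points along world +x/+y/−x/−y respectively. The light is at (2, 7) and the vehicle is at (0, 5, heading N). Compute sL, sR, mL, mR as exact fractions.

left sensor world pos  = (-3, 6); dL² = 26
right sensor world pos = (3, 6); dR² = 2
sL = 40/26 = 20/13
sR = 40/2 = 20
mL = -1·sL + -1·sR = -280/13
mR = 1·sL + 0·sR = 20/13

20/13 20 -280/13 20/13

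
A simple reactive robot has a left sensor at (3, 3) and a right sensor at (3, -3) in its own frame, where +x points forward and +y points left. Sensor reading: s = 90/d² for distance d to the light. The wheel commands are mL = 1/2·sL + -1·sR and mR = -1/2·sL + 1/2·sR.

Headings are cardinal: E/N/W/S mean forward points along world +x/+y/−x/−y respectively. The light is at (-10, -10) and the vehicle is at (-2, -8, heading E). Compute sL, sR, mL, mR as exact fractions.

45/73 45/61 -3825/8906 270/4453

left sensor world pos  = (1, -5); dL² = 146
right sensor world pos = (1, -11); dR² = 122
sL = 90/146 = 45/73
sR = 90/122 = 45/61
mL = 1/2·sL + -1·sR = -3825/8906
mR = -1/2·sL + 1/2·sR = 270/4453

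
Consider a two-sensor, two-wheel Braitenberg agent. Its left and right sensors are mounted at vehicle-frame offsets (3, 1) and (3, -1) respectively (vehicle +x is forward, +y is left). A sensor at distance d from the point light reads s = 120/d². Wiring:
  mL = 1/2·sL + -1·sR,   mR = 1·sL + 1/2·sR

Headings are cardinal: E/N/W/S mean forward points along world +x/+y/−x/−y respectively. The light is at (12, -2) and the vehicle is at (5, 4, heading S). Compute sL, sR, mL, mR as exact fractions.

left sensor world pos  = (6, 1); dL² = 45
right sensor world pos = (4, 1); dR² = 73
sL = 120/45 = 8/3
sR = 120/73 = 120/73
mL = 1/2·sL + -1·sR = -68/219
mR = 1·sL + 1/2·sR = 764/219

8/3 120/73 -68/219 764/219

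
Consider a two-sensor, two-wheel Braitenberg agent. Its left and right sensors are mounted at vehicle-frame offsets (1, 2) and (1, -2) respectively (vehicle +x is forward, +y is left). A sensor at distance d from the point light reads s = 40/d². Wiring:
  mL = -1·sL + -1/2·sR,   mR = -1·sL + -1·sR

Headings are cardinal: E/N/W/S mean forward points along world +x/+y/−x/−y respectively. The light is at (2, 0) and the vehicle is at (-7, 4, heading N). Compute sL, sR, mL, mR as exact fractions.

20/73 20/37 -1470/2701 -2200/2701

left sensor world pos  = (-9, 5); dL² = 146
right sensor world pos = (-5, 5); dR² = 74
sL = 40/146 = 20/73
sR = 40/74 = 20/37
mL = -1·sL + -1/2·sR = -1470/2701
mR = -1·sL + -1·sR = -2200/2701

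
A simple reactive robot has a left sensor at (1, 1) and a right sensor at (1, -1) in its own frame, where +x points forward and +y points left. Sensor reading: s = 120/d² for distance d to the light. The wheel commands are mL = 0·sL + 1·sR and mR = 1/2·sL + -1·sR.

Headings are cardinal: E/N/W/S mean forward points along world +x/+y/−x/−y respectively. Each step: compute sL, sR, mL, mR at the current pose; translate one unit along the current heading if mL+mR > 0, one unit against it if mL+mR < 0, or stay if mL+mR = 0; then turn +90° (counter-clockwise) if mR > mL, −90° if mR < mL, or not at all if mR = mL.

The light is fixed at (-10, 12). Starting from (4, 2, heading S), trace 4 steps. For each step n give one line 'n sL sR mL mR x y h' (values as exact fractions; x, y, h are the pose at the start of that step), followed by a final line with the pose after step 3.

n=0: pose=(4,2,S); sL=60/173, sR=12/29; mL=12/29, mR=-1206/5017; mL+mR=30/173 → advance +1; mR−mL=-3282/5017 → turn -1·90°
n=1: pose=(4,1,W); sL=120/313, sR=120/269; mL=120/269, mR=-21420/84197; mL+mR=60/313 → advance +1; mR−mL=-58980/84197 → turn -1·90°
n=2: pose=(3,1,N); sL=30/61, sR=15/37; mL=15/37, mR=-360/2257; mL+mR=15/61 → advance +1; mR−mL=-1275/2257 → turn -1·90°
n=3: pose=(3,2,E); sL=120/277, sR=120/317; mL=120/317, mR=-14220/87809; mL+mR=60/277 → advance +1; mR−mL=-47460/87809 → turn -1·90°

0 60/173 12/29 12/29 -1206/5017 4 2 S
1 120/313 120/269 120/269 -21420/84197 4 1 W
2 30/61 15/37 15/37 -360/2257 3 1 N
3 120/277 120/317 120/317 -14220/87809 3 2 E
final 4 2 S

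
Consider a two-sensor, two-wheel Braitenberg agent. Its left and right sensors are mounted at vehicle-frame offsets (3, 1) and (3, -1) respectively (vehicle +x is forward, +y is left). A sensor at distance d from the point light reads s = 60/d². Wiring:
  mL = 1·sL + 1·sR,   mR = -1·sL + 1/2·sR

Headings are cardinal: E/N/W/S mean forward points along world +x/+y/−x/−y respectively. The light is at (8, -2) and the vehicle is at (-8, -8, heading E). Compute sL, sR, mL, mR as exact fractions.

left sensor world pos  = (-5, -7); dL² = 194
right sensor world pos = (-5, -9); dR² = 218
sL = 60/194 = 30/97
sR = 60/218 = 30/109
mL = 1·sL + 1·sR = 6180/10573
mR = -1·sL + 1/2·sR = -1815/10573

30/97 30/109 6180/10573 -1815/10573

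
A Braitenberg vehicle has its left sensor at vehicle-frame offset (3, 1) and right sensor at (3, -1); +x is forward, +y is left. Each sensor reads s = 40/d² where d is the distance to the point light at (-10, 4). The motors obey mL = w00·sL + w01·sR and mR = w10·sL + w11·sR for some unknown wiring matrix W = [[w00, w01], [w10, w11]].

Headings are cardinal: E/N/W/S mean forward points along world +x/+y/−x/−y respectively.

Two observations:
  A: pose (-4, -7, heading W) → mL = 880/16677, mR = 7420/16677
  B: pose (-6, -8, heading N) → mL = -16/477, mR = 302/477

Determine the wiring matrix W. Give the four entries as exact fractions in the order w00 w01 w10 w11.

obs A: pose=(-4,-7,W) → sL=40/153, sR=40/109, mL=880/16677, mR=7420/16677
obs B: pose=(-6,-8,N) → sL=4/9, sR=20/53, mL=-16/477, mR=302/477
sensor matrix S = [[40/153, 40/109], [4/9, 20/53]]; det S = -56960/883881
solve [mL_A; mL_B] = S·[w00; w01] and [mR_A; mR_B] = S·[w10; w11]:
  w00 = -1/2, w01 = 1/2, w10 = 1, w11 = 1/2

-1/2 1/2 1 1/2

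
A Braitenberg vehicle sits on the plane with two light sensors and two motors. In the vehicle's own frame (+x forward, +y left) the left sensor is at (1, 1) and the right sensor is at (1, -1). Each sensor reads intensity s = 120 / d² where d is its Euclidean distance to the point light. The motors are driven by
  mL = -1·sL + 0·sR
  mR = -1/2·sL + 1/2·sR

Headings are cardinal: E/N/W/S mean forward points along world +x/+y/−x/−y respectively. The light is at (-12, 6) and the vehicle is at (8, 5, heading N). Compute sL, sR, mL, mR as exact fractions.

left sensor world pos  = (7, 6); dL² = 361
right sensor world pos = (9, 6); dR² = 441
sL = 120/361 = 120/361
sR = 120/441 = 40/147
mL = -1·sL + 0·sR = -120/361
mR = -1/2·sL + 1/2·sR = -1600/53067

120/361 40/147 -120/361 -1600/53067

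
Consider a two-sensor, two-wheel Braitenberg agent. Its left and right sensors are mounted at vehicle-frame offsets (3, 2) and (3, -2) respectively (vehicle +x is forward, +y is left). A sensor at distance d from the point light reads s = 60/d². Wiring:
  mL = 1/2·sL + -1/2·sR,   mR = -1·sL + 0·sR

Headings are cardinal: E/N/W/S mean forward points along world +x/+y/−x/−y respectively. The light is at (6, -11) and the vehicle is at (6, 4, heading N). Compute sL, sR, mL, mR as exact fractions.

left sensor world pos  = (4, 7); dL² = 328
right sensor world pos = (8, 7); dR² = 328
sL = 60/328 = 15/82
sR = 60/328 = 15/82
mL = 1/2·sL + -1/2·sR = 0
mR = -1·sL + 0·sR = -15/82

15/82 15/82 0 -15/82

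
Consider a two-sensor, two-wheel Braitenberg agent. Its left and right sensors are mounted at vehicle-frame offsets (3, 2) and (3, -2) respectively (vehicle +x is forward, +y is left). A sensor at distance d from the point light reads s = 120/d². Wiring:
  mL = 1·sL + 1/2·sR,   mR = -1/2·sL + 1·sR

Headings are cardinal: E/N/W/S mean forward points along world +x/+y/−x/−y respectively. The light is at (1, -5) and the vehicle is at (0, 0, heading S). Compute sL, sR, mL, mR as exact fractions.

24 120/13 372/13 -36/13

left sensor world pos  = (2, -3); dL² = 5
right sensor world pos = (-2, -3); dR² = 13
sL = 120/5 = 24
sR = 120/13 = 120/13
mL = 1·sL + 1/2·sR = 372/13
mR = -1/2·sL + 1·sR = -36/13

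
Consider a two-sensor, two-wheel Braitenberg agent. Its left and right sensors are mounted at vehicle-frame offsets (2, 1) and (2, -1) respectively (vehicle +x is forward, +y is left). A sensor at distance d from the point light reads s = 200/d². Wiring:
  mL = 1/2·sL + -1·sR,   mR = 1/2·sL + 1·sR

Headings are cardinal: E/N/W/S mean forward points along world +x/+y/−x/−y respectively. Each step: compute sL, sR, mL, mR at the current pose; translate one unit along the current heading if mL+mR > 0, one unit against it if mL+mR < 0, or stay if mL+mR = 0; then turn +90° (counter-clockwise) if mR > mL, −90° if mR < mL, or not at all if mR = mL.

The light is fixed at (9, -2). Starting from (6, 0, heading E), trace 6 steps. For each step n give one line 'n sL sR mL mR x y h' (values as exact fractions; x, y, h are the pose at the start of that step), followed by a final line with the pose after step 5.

0 20 100 -90 110 6 0 E
1 8 200/17 -132/17 268/17 7 0 N
2 10 25/4 -5/4 45/4 7 1 W
3 40 200/17 140/17 540/17 6 1 S
4 20 100 -90 110 6 0 E
5 8 200/17 -132/17 268/17 7 0 N
final 7 1 W

n=0: pose=(6,0,E); sL=20, sR=100; mL=-90, mR=110; mL+mR=20 → advance +1; mR−mL=200 → turn +1·90°
n=1: pose=(7,0,N); sL=8, sR=200/17; mL=-132/17, mR=268/17; mL+mR=8 → advance +1; mR−mL=400/17 → turn +1·90°
n=2: pose=(7,1,W); sL=10, sR=25/4; mL=-5/4, mR=45/4; mL+mR=10 → advance +1; mR−mL=25/2 → turn +1·90°
n=3: pose=(6,1,S); sL=40, sR=200/17; mL=140/17, mR=540/17; mL+mR=40 → advance +1; mR−mL=400/17 → turn +1·90°
n=4: pose=(6,0,E); sL=20, sR=100; mL=-90, mR=110; mL+mR=20 → advance +1; mR−mL=200 → turn +1·90°
n=5: pose=(7,0,N); sL=8, sR=200/17; mL=-132/17, mR=268/17; mL+mR=8 → advance +1; mR−mL=400/17 → turn +1·90°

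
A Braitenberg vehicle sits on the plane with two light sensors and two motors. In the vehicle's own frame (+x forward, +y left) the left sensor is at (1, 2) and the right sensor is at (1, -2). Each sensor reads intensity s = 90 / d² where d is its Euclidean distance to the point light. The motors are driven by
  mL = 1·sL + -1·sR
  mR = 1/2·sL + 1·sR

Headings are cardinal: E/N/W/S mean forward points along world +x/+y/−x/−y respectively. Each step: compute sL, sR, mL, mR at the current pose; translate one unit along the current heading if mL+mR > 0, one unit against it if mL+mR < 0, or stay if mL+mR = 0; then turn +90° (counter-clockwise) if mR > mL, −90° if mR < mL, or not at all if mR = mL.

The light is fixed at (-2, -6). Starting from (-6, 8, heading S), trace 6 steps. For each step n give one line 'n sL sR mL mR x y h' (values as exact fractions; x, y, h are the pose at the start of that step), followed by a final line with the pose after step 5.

n=0: pose=(-6,8,S); sL=90/173, sR=18/41; mL=576/7093, mR=4959/7093; mL+mR=135/173 → advance +1; mR−mL=4383/7093 → turn +1·90°
n=1: pose=(-6,7,E); sL=5/13, sR=9/13; mL=-4/13, mR=23/26; mL+mR=15/26 → advance +1; mR−mL=31/26 → turn +1·90°
n=2: pose=(-5,7,N); sL=90/221, sR=90/197; mL=-2160/43537, mR=28755/43537; mL+mR=135/221 → advance +1; mR−mL=30915/43537 → turn +1·90°
n=3: pose=(-5,8,W); sL=9/16, sR=45/136; mL=63/272, mR=333/544; mL+mR=27/32 → advance +1; mR−mL=207/544 → turn +1·90°
n=4: pose=(-6,8,S); sL=90/173, sR=18/41; mL=576/7093, mR=4959/7093; mL+mR=135/173 → advance +1; mR−mL=4383/7093 → turn +1·90°
n=5: pose=(-6,7,E); sL=5/13, sR=9/13; mL=-4/13, mR=23/26; mL+mR=15/26 → advance +1; mR−mL=31/26 → turn +1·90°

0 90/173 18/41 576/7093 4959/7093 -6 8 S
1 5/13 9/13 -4/13 23/26 -6 7 E
2 90/221 90/197 -2160/43537 28755/43537 -5 7 N
3 9/16 45/136 63/272 333/544 -5 8 W
4 90/173 18/41 576/7093 4959/7093 -6 8 S
5 5/13 9/13 -4/13 23/26 -6 7 E
final -5 7 N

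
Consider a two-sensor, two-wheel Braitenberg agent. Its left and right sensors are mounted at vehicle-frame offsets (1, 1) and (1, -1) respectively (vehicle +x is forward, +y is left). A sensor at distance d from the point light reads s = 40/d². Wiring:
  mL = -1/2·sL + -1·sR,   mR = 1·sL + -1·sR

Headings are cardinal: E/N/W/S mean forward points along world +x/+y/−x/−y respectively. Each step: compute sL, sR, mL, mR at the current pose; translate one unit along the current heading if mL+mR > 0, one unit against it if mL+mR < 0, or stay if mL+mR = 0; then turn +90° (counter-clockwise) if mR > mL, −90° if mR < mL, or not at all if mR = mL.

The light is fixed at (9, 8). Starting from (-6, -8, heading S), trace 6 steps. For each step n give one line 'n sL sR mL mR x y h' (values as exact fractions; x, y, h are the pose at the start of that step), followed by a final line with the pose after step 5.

0 8/97 8/109 -1212/10573 96/10573 -6 -8 S
1 5/49 10/113 -1545/11074 75/5537 -6 -7 E
2 8/97 40/421 -5564/40837 -512/40837 -7 -7 N
3 20/289 20/257 -8350/74273 -640/74273 -7 -8 W
4 8/97 8/109 -1212/10573 96/10573 -6 -8 S
5 5/49 10/113 -1545/11074 75/5537 -6 -7 E
final -7 -7 N

n=0: pose=(-6,-8,S); sL=8/97, sR=8/109; mL=-1212/10573, mR=96/10573; mL+mR=-1116/10573 → advance -1; mR−mL=12/97 → turn +1·90°
n=1: pose=(-6,-7,E); sL=5/49, sR=10/113; mL=-1545/11074, mR=75/5537; mL+mR=-1395/11074 → advance -1; mR−mL=15/98 → turn +1·90°
n=2: pose=(-7,-7,N); sL=8/97, sR=40/421; mL=-5564/40837, mR=-512/40837; mL+mR=-6076/40837 → advance -1; mR−mL=12/97 → turn +1·90°
n=3: pose=(-7,-8,W); sL=20/289, sR=20/257; mL=-8350/74273, mR=-640/74273; mL+mR=-8990/74273 → advance -1; mR−mL=30/289 → turn +1·90°
n=4: pose=(-6,-8,S); sL=8/97, sR=8/109; mL=-1212/10573, mR=96/10573; mL+mR=-1116/10573 → advance -1; mR−mL=12/97 → turn +1·90°
n=5: pose=(-6,-7,E); sL=5/49, sR=10/113; mL=-1545/11074, mR=75/5537; mL+mR=-1395/11074 → advance -1; mR−mL=15/98 → turn +1·90°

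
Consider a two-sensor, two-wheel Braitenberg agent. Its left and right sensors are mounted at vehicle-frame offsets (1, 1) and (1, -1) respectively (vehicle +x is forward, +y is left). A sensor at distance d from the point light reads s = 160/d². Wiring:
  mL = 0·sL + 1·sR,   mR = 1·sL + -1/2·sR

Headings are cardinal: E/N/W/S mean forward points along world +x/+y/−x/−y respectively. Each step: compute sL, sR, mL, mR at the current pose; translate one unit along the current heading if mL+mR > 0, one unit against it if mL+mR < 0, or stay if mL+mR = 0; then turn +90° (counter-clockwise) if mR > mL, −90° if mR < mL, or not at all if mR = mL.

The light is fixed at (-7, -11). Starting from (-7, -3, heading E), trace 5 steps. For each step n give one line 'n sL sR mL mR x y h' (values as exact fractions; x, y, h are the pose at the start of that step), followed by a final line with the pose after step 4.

n=0: pose=(-7,-3,E); sL=80/41, sR=16/5; mL=16/5, mR=72/205; mL+mR=728/205 → advance +1; mR−mL=-584/205 → turn -1·90°
n=1: pose=(-6,-3,S); sL=160/53, sR=160/49; mL=160/49, mR=3600/2597; mL+mR=12080/2597 → advance +1; mR−mL=-4880/2597 → turn -1·90°
n=2: pose=(-6,-4,W); sL=40/9, sR=5/2; mL=5/2, mR=115/36; mL+mR=205/36 → advance +1; mR−mL=25/36 → turn +1·90°
n=3: pose=(-7,-4,S); sL=160/37, sR=160/37; mL=160/37, mR=80/37; mL+mR=240/37 → advance +1; mR−mL=-80/37 → turn -1·90°
n=4: pose=(-7,-5,W); sL=80/13, sR=16/5; mL=16/5, mR=296/65; mL+mR=504/65 → advance +1; mR−mL=88/65 → turn +1·90°

0 80/41 16/5 16/5 72/205 -7 -3 E
1 160/53 160/49 160/49 3600/2597 -6 -3 S
2 40/9 5/2 5/2 115/36 -6 -4 W
3 160/37 160/37 160/37 80/37 -7 -4 S
4 80/13 16/5 16/5 296/65 -7 -5 W
final -8 -5 S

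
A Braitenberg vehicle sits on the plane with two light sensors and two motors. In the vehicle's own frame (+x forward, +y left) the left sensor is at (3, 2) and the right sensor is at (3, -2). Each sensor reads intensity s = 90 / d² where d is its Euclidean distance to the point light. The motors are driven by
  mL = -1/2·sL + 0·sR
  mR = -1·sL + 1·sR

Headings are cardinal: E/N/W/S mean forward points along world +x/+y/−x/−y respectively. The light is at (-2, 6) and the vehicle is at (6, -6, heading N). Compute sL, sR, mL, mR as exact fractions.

10/13 90/181 -5/13 -640/2353

left sensor world pos  = (4, -3); dL² = 117
right sensor world pos = (8, -3); dR² = 181
sL = 90/117 = 10/13
sR = 90/181 = 90/181
mL = -1/2·sL + 0·sR = -5/13
mR = -1·sL + 1·sR = -640/2353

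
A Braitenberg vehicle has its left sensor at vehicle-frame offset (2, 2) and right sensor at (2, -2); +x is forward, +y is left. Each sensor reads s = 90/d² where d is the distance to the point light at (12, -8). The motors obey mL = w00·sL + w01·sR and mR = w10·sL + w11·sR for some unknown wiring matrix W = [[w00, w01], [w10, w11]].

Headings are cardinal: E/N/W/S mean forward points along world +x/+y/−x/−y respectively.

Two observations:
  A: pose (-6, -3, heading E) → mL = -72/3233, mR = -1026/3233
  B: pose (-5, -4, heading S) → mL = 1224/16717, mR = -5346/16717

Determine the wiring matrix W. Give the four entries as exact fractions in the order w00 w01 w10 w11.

obs A: pose=(-6,-3,E) → sL=18/61, sR=18/53, mL=-72/3233, mR=-1026/3233
obs B: pose=(-5,-4,S) → sL=90/229, sR=18/73, mL=1224/16717, mR=-5346/16717
sensor matrix S = [[18/61, 18/53], [90/229, 18/73]]; det S = -3281472/54046061
solve [mL_A; mL_B] = S·[w00; w01] and [mR_A; mR_B] = S·[w10; w11]:
  w00 = 1/2, w01 = -1/2, w10 = -1/2, w11 = -1/2

1/2 -1/2 -1/2 -1/2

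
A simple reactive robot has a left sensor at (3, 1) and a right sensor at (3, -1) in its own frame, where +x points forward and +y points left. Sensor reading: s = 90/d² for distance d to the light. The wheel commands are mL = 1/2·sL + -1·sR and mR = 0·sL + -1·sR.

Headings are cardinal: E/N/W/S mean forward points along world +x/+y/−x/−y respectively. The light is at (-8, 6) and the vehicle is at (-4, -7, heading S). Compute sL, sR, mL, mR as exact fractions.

left sensor world pos  = (-3, -10); dL² = 281
right sensor world pos = (-5, -10); dR² = 265
sL = 90/281 = 90/281
sR = 90/265 = 18/53
mL = 1/2·sL + -1·sR = -2673/14893
mR = 0·sL + -1·sR = -18/53

90/281 18/53 -2673/14893 -18/53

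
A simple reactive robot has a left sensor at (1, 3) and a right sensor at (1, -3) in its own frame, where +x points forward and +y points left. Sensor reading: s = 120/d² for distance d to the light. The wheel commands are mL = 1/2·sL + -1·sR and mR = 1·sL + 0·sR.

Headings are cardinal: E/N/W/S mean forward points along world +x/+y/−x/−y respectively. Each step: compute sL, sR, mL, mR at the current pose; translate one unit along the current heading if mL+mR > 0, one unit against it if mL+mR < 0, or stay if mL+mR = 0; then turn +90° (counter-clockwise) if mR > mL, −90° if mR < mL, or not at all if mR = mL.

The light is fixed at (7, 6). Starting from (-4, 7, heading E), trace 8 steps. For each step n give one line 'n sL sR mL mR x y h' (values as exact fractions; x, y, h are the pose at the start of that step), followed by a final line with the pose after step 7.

0 30/29 15/13 -240/377 30/29 -4 7 E
1 120/173 120/53 -17580/9169 120/173 -3 7 N
2 12/13 12/13 -6/13 12/13 -3 6 W
3 24/13 120/197 804/2561 24/13 -4 6 S
4 15/13 30/29 -345/754 15/13 -4 5 E
5 120/169 120/49 -17340/8281 120/169 -3 5 N
6 60/73 60/61 -2550/4453 60/73 -3 4 W
7 120/73 24/41 708/2993 120/73 -4 4 S
final -4 3 E

n=0: pose=(-4,7,E); sL=30/29, sR=15/13; mL=-240/377, mR=30/29; mL+mR=150/377 → advance +1; mR−mL=630/377 → turn +1·90°
n=1: pose=(-3,7,N); sL=120/173, sR=120/53; mL=-17580/9169, mR=120/173; mL+mR=-11220/9169 → advance -1; mR−mL=23940/9169 → turn +1·90°
n=2: pose=(-3,6,W); sL=12/13, sR=12/13; mL=-6/13, mR=12/13; mL+mR=6/13 → advance +1; mR−mL=18/13 → turn +1·90°
n=3: pose=(-4,6,S); sL=24/13, sR=120/197; mL=804/2561, mR=24/13; mL+mR=5532/2561 → advance +1; mR−mL=3924/2561 → turn +1·90°
n=4: pose=(-4,5,E); sL=15/13, sR=30/29; mL=-345/754, mR=15/13; mL+mR=525/754 → advance +1; mR−mL=1215/754 → turn +1·90°
n=5: pose=(-3,5,N); sL=120/169, sR=120/49; mL=-17340/8281, mR=120/169; mL+mR=-11460/8281 → advance -1; mR−mL=23220/8281 → turn +1·90°
n=6: pose=(-3,4,W); sL=60/73, sR=60/61; mL=-2550/4453, mR=60/73; mL+mR=1110/4453 → advance +1; mR−mL=6210/4453 → turn +1·90°
n=7: pose=(-4,4,S); sL=120/73, sR=24/41; mL=708/2993, mR=120/73; mL+mR=5628/2993 → advance +1; mR−mL=4212/2993 → turn +1·90°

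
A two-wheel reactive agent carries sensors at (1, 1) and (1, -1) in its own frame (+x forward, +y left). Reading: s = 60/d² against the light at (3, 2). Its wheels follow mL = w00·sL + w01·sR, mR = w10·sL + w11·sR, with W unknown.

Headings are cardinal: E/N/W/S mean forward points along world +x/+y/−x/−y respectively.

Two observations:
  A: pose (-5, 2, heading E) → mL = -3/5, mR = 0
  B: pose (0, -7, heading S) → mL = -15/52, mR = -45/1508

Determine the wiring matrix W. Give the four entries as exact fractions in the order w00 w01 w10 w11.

-1/2 0 -1/2 1/2

obs A: pose=(-5,2,E) → sL=6/5, sR=6/5, mL=-3/5, mR=0
obs B: pose=(0,-7,S) → sL=15/26, sR=15/29, mL=-15/52, mR=-45/1508
sensor matrix S = [[6/5, 6/5], [15/26, 15/29]]; det S = -27/377
solve [mL_A; mL_B] = S·[w00; w01] and [mR_A; mR_B] = S·[w10; w11]:
  w00 = -1/2, w01 = 0, w10 = -1/2, w11 = 1/2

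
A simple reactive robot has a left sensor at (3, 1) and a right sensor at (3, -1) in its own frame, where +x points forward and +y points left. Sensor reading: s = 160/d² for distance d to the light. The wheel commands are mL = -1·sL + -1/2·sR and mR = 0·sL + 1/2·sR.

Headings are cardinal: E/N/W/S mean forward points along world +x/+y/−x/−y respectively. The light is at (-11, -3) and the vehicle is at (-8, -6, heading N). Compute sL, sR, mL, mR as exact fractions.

40 10 -45 5

left sensor world pos  = (-9, -3); dL² = 4
right sensor world pos = (-7, -3); dR² = 16
sL = 160/4 = 40
sR = 160/16 = 10
mL = -1·sL + -1/2·sR = -45
mR = 0·sL + 1/2·sR = 5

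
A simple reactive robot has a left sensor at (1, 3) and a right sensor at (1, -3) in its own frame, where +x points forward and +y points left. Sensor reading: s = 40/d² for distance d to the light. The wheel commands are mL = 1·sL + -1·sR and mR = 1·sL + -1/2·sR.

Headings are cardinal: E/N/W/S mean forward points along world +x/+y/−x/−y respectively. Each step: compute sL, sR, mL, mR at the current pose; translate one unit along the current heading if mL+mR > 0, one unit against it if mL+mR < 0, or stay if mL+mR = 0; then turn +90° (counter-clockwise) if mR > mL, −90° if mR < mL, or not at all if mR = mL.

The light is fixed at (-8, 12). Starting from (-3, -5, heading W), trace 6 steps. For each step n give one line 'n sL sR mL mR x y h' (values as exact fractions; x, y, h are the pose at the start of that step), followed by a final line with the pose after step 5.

0 5/52 10/53 -255/2756 5/2756 -3 -5 W
1 8/81 40/333 -64/2997 116/2997 -2 -5 S
2 20/137 4/49 432/6713 706/6713 -2 -6 E
3 8/61 40/389 672/23729 1892/23729 -1 -6 N
4 10/109 5/29 -255/3161 35/6322 -1 -5 W
5 8/89 40/349 -768/31061 1012/31061 0 -5 S
final 0 -6 E

n=0: pose=(-3,-5,W); sL=5/52, sR=10/53; mL=-255/2756, mR=5/2756; mL+mR=-125/1378 → advance -1; mR−mL=5/53 → turn +1·90°
n=1: pose=(-2,-5,S); sL=8/81, sR=40/333; mL=-64/2997, mR=116/2997; mL+mR=52/2997 → advance +1; mR−mL=20/333 → turn +1·90°
n=2: pose=(-2,-6,E); sL=20/137, sR=4/49; mL=432/6713, mR=706/6713; mL+mR=1138/6713 → advance +1; mR−mL=2/49 → turn +1·90°
n=3: pose=(-1,-6,N); sL=8/61, sR=40/389; mL=672/23729, mR=1892/23729; mL+mR=2564/23729 → advance +1; mR−mL=20/389 → turn +1·90°
n=4: pose=(-1,-5,W); sL=10/109, sR=5/29; mL=-255/3161, mR=35/6322; mL+mR=-475/6322 → advance -1; mR−mL=5/58 → turn +1·90°
n=5: pose=(0,-5,S); sL=8/89, sR=40/349; mL=-768/31061, mR=1012/31061; mL+mR=244/31061 → advance +1; mR−mL=20/349 → turn +1·90°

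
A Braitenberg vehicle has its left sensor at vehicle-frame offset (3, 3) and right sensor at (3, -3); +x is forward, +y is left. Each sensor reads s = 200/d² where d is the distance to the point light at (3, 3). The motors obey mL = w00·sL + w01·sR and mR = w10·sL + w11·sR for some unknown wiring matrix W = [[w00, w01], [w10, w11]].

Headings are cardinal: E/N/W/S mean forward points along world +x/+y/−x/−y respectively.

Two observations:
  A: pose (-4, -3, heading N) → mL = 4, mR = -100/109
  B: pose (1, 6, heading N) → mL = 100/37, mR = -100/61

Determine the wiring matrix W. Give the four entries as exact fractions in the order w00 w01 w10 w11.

0 1/2 -1/2 0

obs A: pose=(-4,-3,N) → sL=200/109, sR=8, mL=4, mR=-100/109
obs B: pose=(1,6,N) → sL=200/61, sR=200/37, mL=100/37, mR=-100/61
sensor matrix S = [[200/109, 8], [200/61, 200/37]]; det S = -4012800/246013
solve [mL_A; mL_B] = S·[w00; w01] and [mR_A; mR_B] = S·[w10; w11]:
  w00 = 0, w01 = 1/2, w10 = -1/2, w11 = 0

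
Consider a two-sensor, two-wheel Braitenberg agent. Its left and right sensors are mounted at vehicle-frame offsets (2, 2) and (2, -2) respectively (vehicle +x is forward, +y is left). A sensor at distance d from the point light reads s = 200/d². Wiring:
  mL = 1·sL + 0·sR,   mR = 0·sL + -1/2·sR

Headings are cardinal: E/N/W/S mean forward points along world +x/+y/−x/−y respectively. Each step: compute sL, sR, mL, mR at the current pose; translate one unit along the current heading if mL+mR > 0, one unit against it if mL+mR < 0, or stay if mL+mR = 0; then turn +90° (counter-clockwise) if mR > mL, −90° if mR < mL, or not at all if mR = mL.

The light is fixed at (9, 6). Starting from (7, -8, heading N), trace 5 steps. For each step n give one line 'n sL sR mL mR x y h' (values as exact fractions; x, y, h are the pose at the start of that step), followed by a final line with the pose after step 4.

0 5/4 25/18 5/4 -25/36 7 -8 N
1 200/121 8/9 200/121 -4/9 7 -7 E
2 100/113 100/117 100/113 -50/117 8 -7 S
3 40/53 200/153 40/53 -100/153 8 -8 W
4 5/4 25/18 5/4 -25/36 7 -8 N
final 7 -7 E

n=0: pose=(7,-8,N); sL=5/4, sR=25/18; mL=5/4, mR=-25/36; mL+mR=5/9 → advance +1; mR−mL=-35/18 → turn -1·90°
n=1: pose=(7,-7,E); sL=200/121, sR=8/9; mL=200/121, mR=-4/9; mL+mR=1316/1089 → advance +1; mR−mL=-2284/1089 → turn -1·90°
n=2: pose=(8,-7,S); sL=100/113, sR=100/117; mL=100/113, mR=-50/117; mL+mR=6050/13221 → advance +1; mR−mL=-17350/13221 → turn -1·90°
n=3: pose=(8,-8,W); sL=40/53, sR=200/153; mL=40/53, mR=-100/153; mL+mR=820/8109 → advance +1; mR−mL=-11420/8109 → turn -1·90°
n=4: pose=(7,-8,N); sL=5/4, sR=25/18; mL=5/4, mR=-25/36; mL+mR=5/9 → advance +1; mR−mL=-35/18 → turn -1·90°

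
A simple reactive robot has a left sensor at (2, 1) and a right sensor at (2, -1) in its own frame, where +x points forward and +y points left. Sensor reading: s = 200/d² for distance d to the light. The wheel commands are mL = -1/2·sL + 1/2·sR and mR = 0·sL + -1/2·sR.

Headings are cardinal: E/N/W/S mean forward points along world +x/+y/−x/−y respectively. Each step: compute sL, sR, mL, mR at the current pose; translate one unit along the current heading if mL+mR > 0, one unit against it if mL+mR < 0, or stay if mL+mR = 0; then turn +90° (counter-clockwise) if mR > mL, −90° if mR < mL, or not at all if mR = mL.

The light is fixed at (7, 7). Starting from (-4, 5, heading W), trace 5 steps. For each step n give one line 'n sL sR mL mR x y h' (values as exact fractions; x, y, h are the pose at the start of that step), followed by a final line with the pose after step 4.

n=0: pose=(-4,5,W); sL=100/89, sR=20/17; mL=40/1513, mR=-10/17; mL+mR=-50/89 → advance -1; mR−mL=-930/1513 → turn -1·90°
n=1: pose=(-3,5,N); sL=200/121, sR=200/81; mL=4000/9801, mR=-100/81; mL+mR=-100/121 → advance -1; mR−mL=-16100/9801 → turn -1·90°
n=2: pose=(-3,4,E); sL=50/17, sR=5/2; mL=-15/68, mR=-5/4; mL+mR=-25/17 → advance -1; mR−mL=-35/34 → turn -1·90°
n=3: pose=(-4,4,S); sL=8/5, sR=200/169; mL=-176/845, mR=-100/169; mL+mR=-4/5 → advance -1; mR−mL=-324/845 → turn -1·90°
n=4: pose=(-4,5,W); sL=100/89, sR=20/17; mL=40/1513, mR=-10/17; mL+mR=-50/89 → advance -1; mR−mL=-930/1513 → turn -1·90°

0 100/89 20/17 40/1513 -10/17 -4 5 W
1 200/121 200/81 4000/9801 -100/81 -3 5 N
2 50/17 5/2 -15/68 -5/4 -3 4 E
3 8/5 200/169 -176/845 -100/169 -4 4 S
4 100/89 20/17 40/1513 -10/17 -4 5 W
final -3 5 N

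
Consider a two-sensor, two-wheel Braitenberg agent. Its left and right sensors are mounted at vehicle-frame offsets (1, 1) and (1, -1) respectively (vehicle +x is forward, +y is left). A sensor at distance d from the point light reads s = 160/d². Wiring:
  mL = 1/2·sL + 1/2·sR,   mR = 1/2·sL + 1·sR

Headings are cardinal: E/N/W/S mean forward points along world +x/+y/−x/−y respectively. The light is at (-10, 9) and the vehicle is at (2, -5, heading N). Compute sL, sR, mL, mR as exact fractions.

16/29 80/169 2512/4901 3672/4901

left sensor world pos  = (1, -4); dL² = 290
right sensor world pos = (3, -4); dR² = 338
sL = 160/290 = 16/29
sR = 160/338 = 80/169
mL = 1/2·sL + 1/2·sR = 2512/4901
mR = 1/2·sL + 1·sR = 3672/4901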